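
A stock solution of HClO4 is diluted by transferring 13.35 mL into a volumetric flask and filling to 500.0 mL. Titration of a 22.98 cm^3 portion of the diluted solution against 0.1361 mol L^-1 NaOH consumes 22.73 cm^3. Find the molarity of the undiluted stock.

5.04 M

n(NaOH) = 0.1361 x 0.02273 = 0.003094 mol.
n(HClO4) in the aliquot = 0.003094 mol.
[diluted HClO4] = 0.003094 / 0.02298 = 0.1346 M.
Dilution factor = 500.0/13.35 = 37.45, so [stock] = 0.1346 x 37.45 = 5.04 M.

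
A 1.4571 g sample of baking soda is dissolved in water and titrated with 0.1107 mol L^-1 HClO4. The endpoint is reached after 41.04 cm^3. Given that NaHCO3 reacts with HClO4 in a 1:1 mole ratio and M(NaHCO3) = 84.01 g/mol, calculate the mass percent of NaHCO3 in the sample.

26.2%

n(HClO4) = 0.1107 x 0.04104 = 0.004543 mol.
n(NaHCO3) = 0.004543 / 1 = 0.004543 mol.
mass of NaHCO3 = 0.004543 x 84.01 = 0.3817 g.
% purity = 0.3817 / 1.4571 x 100 = 26.2%.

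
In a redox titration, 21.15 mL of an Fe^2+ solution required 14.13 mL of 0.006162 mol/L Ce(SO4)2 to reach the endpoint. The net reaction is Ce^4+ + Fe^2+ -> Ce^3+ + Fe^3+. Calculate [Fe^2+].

n(Ce(SO4)2) = 0.006162 x 0.01413 = 8.707e-5 mol.
From the balanced equation, 1 mol Ce(SO4)2 reacts with 1 mol Fe^2+, so n(Fe^2+) = 8.707e-5 x 1/1 = 8.707e-5 mol.
[Fe^2+] = 8.707e-5 / 0.02115 L = 0.00412 M.

0.00412 M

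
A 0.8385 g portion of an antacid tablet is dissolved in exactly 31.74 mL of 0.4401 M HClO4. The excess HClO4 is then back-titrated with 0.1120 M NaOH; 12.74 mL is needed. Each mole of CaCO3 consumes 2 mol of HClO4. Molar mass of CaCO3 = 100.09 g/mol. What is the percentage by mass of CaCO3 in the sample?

74.9%

Total n(HClO4) added = 0.4401 x 0.03174 = 0.01397 mol.
n(NaOH) used = 0.1120 x 0.01274 = 0.001427 mol, which equals the excess n(HClO4).
So n(HClO4) consumed by the sample = 0.01397 - 0.001427 = 0.01254 mol.
n(CaCO3) = 0.01254 / 2 = 0.006271 mol.
mass CaCO3 = 0.006271 x 100.09 = 0.6277 g, so %CaCO3 = 0.6277/0.8385 x 100 = 74.9%.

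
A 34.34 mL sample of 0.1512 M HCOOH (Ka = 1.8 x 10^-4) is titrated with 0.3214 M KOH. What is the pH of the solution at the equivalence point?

8.38

n(HCOOH) = 0.1512 x 0.03434 = 0.005192 mol; V(KOH) at equivalence = 0.005192/0.3214 = 0.01615 L.
At equivalence all the acid is converted to HCOO-; total volume = 0.03434 + 0.01615 = 0.05049 L, so [HCOO-] = 0.005192/0.05049 = 0.1028 M.
Kb = Kw/Ka = 1.0e-14 / 1.8 x 10^-4 = 5.56e-11.
[OH^-] = sqrt(Kb x [HCOO-]) = sqrt(5.56e-11 x 0.1028) = 2.39e-6 M.
pOH = 5.62, so pH = 14.00 - 5.62 = 8.38.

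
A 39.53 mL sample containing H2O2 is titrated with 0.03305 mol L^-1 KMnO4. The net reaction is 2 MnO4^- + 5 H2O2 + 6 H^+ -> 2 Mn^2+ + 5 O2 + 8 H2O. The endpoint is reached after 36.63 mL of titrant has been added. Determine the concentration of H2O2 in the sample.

0.0766 M

n(KMnO4) = 0.03305 x 0.03663 = 0.001211 mol.
From the balanced equation, 2 mol KMnO4 reacts with 5 mol H2O2, so n(H2O2) = 0.001211 x 5/2 = 0.003027 mol.
[H2O2] = 0.003027 / 0.03953 L = 0.0766 M.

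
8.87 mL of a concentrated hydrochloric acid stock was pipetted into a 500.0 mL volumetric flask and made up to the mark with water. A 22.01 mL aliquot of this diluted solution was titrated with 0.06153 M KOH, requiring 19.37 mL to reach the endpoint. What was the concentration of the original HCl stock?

3.05 M

n(KOH) = 0.06153 x 0.01937 = 0.001192 mol.
n(HCl) in the aliquot = 0.001192 mol.
[diluted HCl] = 0.001192 / 0.02201 = 0.05415 M.
Dilution factor = 500.0/8.870 = 56.37, so [stock] = 0.05415 x 56.37 = 3.05 M.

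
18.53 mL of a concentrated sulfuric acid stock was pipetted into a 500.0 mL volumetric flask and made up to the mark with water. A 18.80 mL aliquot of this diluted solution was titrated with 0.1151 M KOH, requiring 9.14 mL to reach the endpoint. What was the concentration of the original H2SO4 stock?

n(KOH) = 0.1151 x 0.009140 = 0.001052 mol.
n(H2SO4) in the aliquot = 0.001052 x 1/2 = 0.0005260 mol.
[diluted H2SO4] = 0.0005260 / 0.01880 = 0.02798 M.
Dilution factor = 500.0/18.53 = 26.98, so [stock] = 0.02798 x 26.98 = 0.755 M.

0.755 M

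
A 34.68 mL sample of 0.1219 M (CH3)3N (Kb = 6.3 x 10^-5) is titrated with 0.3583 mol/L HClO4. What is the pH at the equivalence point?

5.42

n((CH3)3N) = 0.1219 x 0.03468 = 0.004227 mol; V(HClO4) at equivalence = 0.004227/0.3583 = 0.01180 L.
At equivalence the base is fully converted to (CH3)3NH+; total volume = 0.04648 L, so [(CH3)3NH+] = 0.004227/0.04648 = 0.09096 M.
Ka((CH3)3NH+) = Kw/Kb = 1.0e-14 / 6.3 x 10^-5 = 1.59e-10.
[H^+] = sqrt(Ka x [(CH3)3NH+]) = sqrt(1.59e-10 x 0.09096) = 3.80e-6 M.
pH = -log(3.80e-6) = 5.42.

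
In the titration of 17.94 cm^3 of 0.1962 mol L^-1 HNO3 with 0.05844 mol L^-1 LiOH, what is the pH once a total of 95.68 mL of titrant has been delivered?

n(acid) = 0.1962 x 0.01794 = 0.003520 mol; n(LiOH) added = 0.05844 x 0.09568 = 0.005592 mol.
Base is in excess by 0.005592 - 0.003520 = 0.002072 mol in a total volume of 0.1136 L.
[OH^-] = 0.002072/0.1136 = 0.01823 M, so pOH = 1.74 and pH = 14.00 - 1.74 = 12.26.

12.26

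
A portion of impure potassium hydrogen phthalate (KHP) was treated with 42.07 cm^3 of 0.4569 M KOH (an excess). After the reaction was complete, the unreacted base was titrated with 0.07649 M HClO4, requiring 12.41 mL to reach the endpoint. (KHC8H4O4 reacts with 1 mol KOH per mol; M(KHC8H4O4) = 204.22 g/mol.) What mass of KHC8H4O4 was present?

Total n(KOH) added = 0.4569 x 0.04207 = 0.01922 mol.
n(HClO4) used = 0.07649 x 0.01241 = 0.0009492 mol, which equals the excess n(KOH).
So n(KOH) consumed by the sample = 0.01922 - 0.0009492 = 0.01827 mol.
n(KHC8H4O4) = 0.01827 / 1 = 0.01827 mol.
mass = 0.01827 mol x 204.22 g/mol = 3.73 g.

3.73 g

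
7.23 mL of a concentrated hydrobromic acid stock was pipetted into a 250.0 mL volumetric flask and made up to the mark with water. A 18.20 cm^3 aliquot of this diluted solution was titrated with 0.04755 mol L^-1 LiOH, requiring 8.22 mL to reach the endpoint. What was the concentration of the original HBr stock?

n(LiOH) = 0.04755 x 0.008220 = 0.0003909 mol.
n(HBr) in the aliquot = 0.0003909 mol.
[diluted HBr] = 0.0003909 / 0.01820 = 0.02148 M.
Dilution factor = 250.0/7.230 = 34.58, so [stock] = 0.02148 x 34.58 = 0.743 M.

0.743 M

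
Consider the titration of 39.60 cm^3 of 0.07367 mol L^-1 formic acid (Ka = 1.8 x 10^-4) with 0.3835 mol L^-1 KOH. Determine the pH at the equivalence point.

8.27

n(HCOOH) = 0.07367 x 0.03960 = 0.002917 mol; V(KOH) at equivalence = 0.002917/0.3835 = 0.007607 L.
At equivalence all the acid is converted to HCOO-; total volume = 0.03960 + 0.007607 = 0.04721 L, so [HCOO-] = 0.002917/0.04721 = 0.06180 M.
Kb = Kw/Ka = 1.0e-14 / 1.8 x 10^-4 = 5.56e-11.
[OH^-] = sqrt(Kb x [HCOO-]) = sqrt(5.56e-11 x 0.06180) = 1.85e-6 M.
pOH = 5.73, so pH = 14.00 - 5.73 = 8.27.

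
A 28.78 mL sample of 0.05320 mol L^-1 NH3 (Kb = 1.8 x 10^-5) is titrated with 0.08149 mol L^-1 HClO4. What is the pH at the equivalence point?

5.37

n(NH3) = 0.05320 x 0.02878 = 0.001531 mol; V(HClO4) at equivalence = 0.001531/0.08149 = 0.01879 L.
At equivalence the base is fully converted to NH4+; total volume = 0.04757 L, so [NH4+] = 0.001531/0.04757 = 0.03219 M.
Ka(NH4+) = Kw/Kb = 1.0e-14 / 1.8 x 10^-5 = 5.56e-10.
[H^+] = sqrt(Ka x [NH4+]) = sqrt(5.56e-10 x 0.03219) = 4.23e-6 M.
pH = -log(4.23e-6) = 5.37.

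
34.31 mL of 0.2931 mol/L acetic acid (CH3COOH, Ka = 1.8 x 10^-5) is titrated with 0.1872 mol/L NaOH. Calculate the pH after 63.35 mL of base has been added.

12.27

n(acid) = 0.2931 x 0.03431 = 0.01006 mol; n(NaOH) added = 0.1872 x 0.06335 = 0.01186 mol.
Base is in excess by 0.01186 - 0.01006 = 0.001803 mol in a total volume of 0.09766 L.
[OH^-] = 0.001803/0.09766 = 0.01846 M, so pOH = 1.73 and pH = 14.00 - 1.73 = 12.27.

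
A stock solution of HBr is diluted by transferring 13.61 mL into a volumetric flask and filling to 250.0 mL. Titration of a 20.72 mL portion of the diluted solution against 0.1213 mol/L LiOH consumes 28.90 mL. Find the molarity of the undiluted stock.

3.11 M

n(LiOH) = 0.1213 x 0.02890 = 0.003506 mol.
n(HBr) in the aliquot = 0.003506 mol.
[diluted HBr] = 0.003506 / 0.02072 = 0.1692 M.
Dilution factor = 250.0/13.61 = 18.37, so [stock] = 0.1692 x 18.37 = 3.11 M.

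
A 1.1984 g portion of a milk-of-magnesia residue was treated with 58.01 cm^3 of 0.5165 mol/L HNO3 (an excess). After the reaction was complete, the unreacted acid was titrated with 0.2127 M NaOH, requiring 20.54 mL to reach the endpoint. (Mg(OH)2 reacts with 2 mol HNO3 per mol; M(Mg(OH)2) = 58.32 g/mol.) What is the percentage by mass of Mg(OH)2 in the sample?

Total n(HNO3) added = 0.5165 x 0.05801 = 0.02996 mol.
n(NaOH) used = 0.2127 x 0.02054 = 0.004369 mol, which equals the excess n(HNO3).
So n(HNO3) consumed by the sample = 0.02996 - 0.004369 = 0.02559 mol.
n(Mg(OH)2) = 0.02559 / 2 = 0.01280 mol.
mass Mg(OH)2 = 0.01280 x 58.32 = 0.7463 g, so %Mg(OH)2 = 0.7463/1.1984 x 100 = 62.3%.

62.3%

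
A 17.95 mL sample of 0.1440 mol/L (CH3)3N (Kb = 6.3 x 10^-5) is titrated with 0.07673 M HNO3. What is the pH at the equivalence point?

5.55

n((CH3)3N) = 0.1440 x 0.01795 = 0.002585 mol; V(HNO3) at equivalence = 0.002585/0.07673 = 0.03369 L.
At equivalence the base is fully converted to (CH3)3NH+; total volume = 0.05164 L, so [(CH3)3NH+] = 0.002585/0.05164 = 0.05006 M.
Ka((CH3)3NH+) = Kw/Kb = 1.0e-14 / 6.3 x 10^-5 = 1.59e-10.
[H^+] = sqrt(Ka x [(CH3)3NH+]) = sqrt(1.59e-10 x 0.05006) = 2.82e-6 M.
pH = -log(2.82e-6) = 5.55.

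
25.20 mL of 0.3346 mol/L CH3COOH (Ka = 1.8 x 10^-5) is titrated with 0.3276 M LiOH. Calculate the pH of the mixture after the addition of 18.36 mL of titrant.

Initial n(CH3COOH) = 0.3346 x 0.02520 = 0.008432 mol.
n(LiOH) added = 0.3276 x 0.01836 = 0.006015 mol, converting that many moles of CH3COOH to CH3COO-.
Remaining n(CH3COOH) = 0.002417 mol; n(CH3COO-) = 0.006015 mol.
By Henderson-Hasselbalch, pH = pKa + log([A^-]/[HA]) = 4.74 + log(0.006015/0.002417) = 4.74 + (+0.40) = 5.14.

5.14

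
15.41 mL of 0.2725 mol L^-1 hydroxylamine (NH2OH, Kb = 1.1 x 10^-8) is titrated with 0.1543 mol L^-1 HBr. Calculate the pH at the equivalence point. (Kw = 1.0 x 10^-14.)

n(NH2OH) = 0.2725 x 0.01541 = 0.004199 mol; V(HBr) at equivalence = 0.004199/0.1543 = 0.02721 L.
At equivalence the base is fully converted to NH3OH+; total volume = 0.04262 L, so [NH3OH+] = 0.004199/0.04262 = 0.09852 M.
Ka(NH3OH+) = Kw/Kb = 1.0e-14 / 1.1 x 10^-8 = 9.09e-7.
[H^+] = sqrt(Ka x [NH3OH+]) = sqrt(9.09e-7 x 0.09852) = 0.000299 M.
pH = -log(0.000299) = 3.52.

3.52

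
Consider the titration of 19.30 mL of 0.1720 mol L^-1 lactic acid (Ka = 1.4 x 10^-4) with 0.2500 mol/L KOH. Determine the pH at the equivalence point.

8.43

n(HC3H5O3) = 0.1720 x 0.01930 = 0.003320 mol; V(KOH) at equivalence = 0.003320/0.2500 = 0.01328 L.
At equivalence all the acid is converted to C3H5O3-; total volume = 0.01930 + 0.01328 = 0.03258 L, so [C3H5O3-] = 0.003320/0.03258 = 0.1019 M.
Kb = Kw/Ka = 1.0e-14 / 1.4 x 10^-4 = 7.14e-11.
[OH^-] = sqrt(Kb x [C3H5O3-]) = sqrt(7.14e-11 x 0.1019) = 2.70e-6 M.
pOH = 5.57, so pH = 14.00 - 5.57 = 8.43.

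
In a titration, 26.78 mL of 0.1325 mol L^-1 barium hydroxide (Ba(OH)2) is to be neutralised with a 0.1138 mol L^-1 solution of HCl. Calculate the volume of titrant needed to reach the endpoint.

62.4 mL

n(Ba(OH)2) = 0.1325 mol/L x 0.02678 L = 0.003548 mol.
The neutralisation is 1 Ba(OH)2 : 2 HCl, so n(HCl) = 0.003548 x 2/1 = 0.007097 mol.
V(HCl) = 0.007097 / 0.1138 = 0.06236 L = 62.4 mL.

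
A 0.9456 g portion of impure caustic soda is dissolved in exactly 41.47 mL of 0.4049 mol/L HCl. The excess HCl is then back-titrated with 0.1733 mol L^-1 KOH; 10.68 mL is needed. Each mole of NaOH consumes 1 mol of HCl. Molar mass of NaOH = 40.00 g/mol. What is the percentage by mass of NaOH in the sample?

Total n(HCl) added = 0.4049 x 0.04147 = 0.01679 mol.
n(KOH) used = 0.1733 x 0.01068 = 0.001851 mol, which equals the excess n(HCl).
So n(HCl) consumed by the sample = 0.01679 - 0.001851 = 0.01494 mol.
n(NaOH) = 0.01494 / 1 = 0.01494 mol.
mass NaOH = 0.01494 x 40.00 = 0.5976 g, so %NaOH = 0.5976/0.9456 x 100 = 63.2%.

63.2%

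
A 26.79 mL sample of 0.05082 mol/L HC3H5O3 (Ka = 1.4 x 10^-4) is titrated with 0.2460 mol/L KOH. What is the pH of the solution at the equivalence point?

8.24

n(HC3H5O3) = 0.05082 x 0.02679 = 0.001361 mol; V(KOH) at equivalence = 0.001361/0.2460 = 0.005534 L.
At equivalence all the acid is converted to C3H5O3-; total volume = 0.02679 + 0.005534 = 0.03232 L, so [C3H5O3-] = 0.001361/0.03232 = 0.04212 M.
Kb = Kw/Ka = 1.0e-14 / 1.4 x 10^-4 = 7.14e-11.
[OH^-] = sqrt(Kb x [C3H5O3-]) = sqrt(7.14e-11 x 0.04212) = 1.73e-6 M.
pOH = 5.76, so pH = 14.00 - 5.76 = 8.24.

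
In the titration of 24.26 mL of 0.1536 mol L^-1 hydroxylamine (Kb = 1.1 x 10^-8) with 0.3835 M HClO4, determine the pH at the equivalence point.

n(NH2OH) = 0.1536 x 0.02426 = 0.003726 mol; V(HClO4) at equivalence = 0.003726/0.3835 = 0.009717 L.
At equivalence the base is fully converted to NH3OH+; total volume = 0.03398 L, so [NH3OH+] = 0.003726/0.03398 = 0.1097 M.
Ka(NH3OH+) = Kw/Kb = 1.0e-14 / 1.1 x 10^-8 = 9.09e-7.
[H^+] = sqrt(Ka x [NH3OH+]) = sqrt(9.09e-7 x 0.1097) = 0.000316 M.
pH = -log(0.000316) = 3.50.

3.50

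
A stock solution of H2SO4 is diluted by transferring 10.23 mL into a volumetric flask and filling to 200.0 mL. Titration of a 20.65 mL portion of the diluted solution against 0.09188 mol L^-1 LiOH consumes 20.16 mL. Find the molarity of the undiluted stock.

n(LiOH) = 0.09188 x 0.02016 = 0.001852 mol.
n(H2SO4) in the aliquot = 0.001852 x 1/2 = 0.0009262 mol.
[diluted H2SO4] = 0.0009262 / 0.02065 = 0.04485 M.
Dilution factor = 200.0/10.23 = 19.55, so [stock] = 0.04485 x 19.55 = 0.877 M.

0.877 M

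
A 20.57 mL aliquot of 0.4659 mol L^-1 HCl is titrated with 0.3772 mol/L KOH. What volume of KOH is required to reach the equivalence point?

25.4 mL

n(HCl) = 0.4659 mol/L x 0.02057 L = 0.009584 mol.
At equivalence n(KOH) = n(HCl) = 0.009584 mol.
V(KOH) = 0.009584 / 0.3772 = 0.02541 L = 25.4 mL.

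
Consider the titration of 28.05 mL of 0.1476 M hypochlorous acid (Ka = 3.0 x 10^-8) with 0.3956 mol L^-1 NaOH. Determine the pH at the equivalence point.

10.28

n(HClO) = 0.1476 x 0.02805 = 0.004140 mol; V(NaOH) at equivalence = 0.004140/0.3956 = 0.01047 L.
At equivalence all the acid is converted to ClO-; total volume = 0.02805 + 0.01047 = 0.03852 L, so [ClO-] = 0.004140/0.03852 = 0.1075 M.
Kb = Kw/Ka = 1.0e-14 / 3.0 x 10^-8 = 3.33e-7.
[OH^-] = sqrt(Kb x [ClO-]) = sqrt(3.33e-7 x 0.1075) = 0.000189 M.
pOH = 3.72, so pH = 14.00 - 3.72 = 10.28.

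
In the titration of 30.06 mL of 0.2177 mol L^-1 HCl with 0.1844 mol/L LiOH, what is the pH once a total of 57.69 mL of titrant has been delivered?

n(acid) = 0.2177 x 0.03006 = 0.006544 mol; n(LiOH) added = 0.1844 x 0.05769 = 0.01064 mol.
Base is in excess by 0.01064 - 0.006544 = 0.004094 mol in a total volume of 0.08775 L.
[OH^-] = 0.004094/0.08775 = 0.04665 M, so pOH = 1.33 and pH = 14.00 - 1.33 = 12.67.

12.67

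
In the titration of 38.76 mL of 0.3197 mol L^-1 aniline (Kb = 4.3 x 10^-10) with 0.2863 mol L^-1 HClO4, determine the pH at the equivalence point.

2.73

n(C6H5NH2) = 0.3197 x 0.03876 = 0.01239 mol; V(HClO4) at equivalence = 0.01239/0.2863 = 0.04328 L.
At equivalence the base is fully converted to C6H5NH3+; total volume = 0.08204 L, so [C6H5NH3+] = 0.01239/0.08204 = 0.1510 M.
Ka(C6H5NH3+) = Kw/Kb = 1.0e-14 / 4.3 x 10^-10 = 2.33e-5.
[H^+] = sqrt(Ka x [C6H5NH3+]) = sqrt(2.33e-5 x 0.1510) = 0.00187 M.
pH = -log(0.00187) = 2.73.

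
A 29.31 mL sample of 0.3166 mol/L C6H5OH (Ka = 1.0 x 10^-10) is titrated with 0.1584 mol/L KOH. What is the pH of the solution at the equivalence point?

11.51

n(C6H5OH) = 0.3166 x 0.02931 = 0.009280 mol; V(KOH) at equivalence = 0.009280/0.1584 = 0.05858 L.
At equivalence all the acid is converted to C6H5O-; total volume = 0.02931 + 0.05858 = 0.08789 L, so [C6H5O-] = 0.009280/0.08789 = 0.1056 M.
Kb = Kw/Ka = 1.0e-14 / 1.0 x 10^-10 = 0.000100.
[OH^-] = sqrt(Kb x [C6H5O-]) = sqrt(0.000100 x 0.1056) = 0.00325 M.
pOH = 2.49, so pH = 14.00 - 2.49 = 11.51.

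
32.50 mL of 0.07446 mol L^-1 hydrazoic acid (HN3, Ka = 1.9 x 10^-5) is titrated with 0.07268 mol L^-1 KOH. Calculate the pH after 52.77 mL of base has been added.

12.22

n(acid) = 0.07446 x 0.03250 = 0.002420 mol; n(KOH) added = 0.07268 x 0.05277 = 0.003835 mol.
Base is in excess by 0.003835 - 0.002420 = 0.001415 mol in a total volume of 0.08527 L.
[OH^-] = 0.001415/0.08527 = 0.01660 M, so pOH = 1.78 and pH = 14.00 - 1.78 = 12.22.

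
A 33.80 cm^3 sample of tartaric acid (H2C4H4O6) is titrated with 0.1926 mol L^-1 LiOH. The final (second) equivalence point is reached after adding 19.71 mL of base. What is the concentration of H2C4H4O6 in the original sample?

0.0562 M

n(LiOH) = 0.1926 x 0.01971 = 0.003796 mol.
At the final (second) equivalence point, 2 mol OH^- react per mol H2C4H4O6, so n(H2C4H4O6) = 0.003796 / 2 = 0.001898 mol.
[H2C4H4O6] = 0.001898 / 0.03380 L = 0.0562 M.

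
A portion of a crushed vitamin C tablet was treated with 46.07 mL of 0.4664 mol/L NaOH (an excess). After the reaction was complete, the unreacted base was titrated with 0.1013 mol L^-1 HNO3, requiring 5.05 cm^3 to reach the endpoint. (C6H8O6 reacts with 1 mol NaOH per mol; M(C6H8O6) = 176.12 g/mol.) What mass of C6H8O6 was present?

3.69 g

Total n(NaOH) added = 0.4664 x 0.04607 = 0.02149 mol.
n(HNO3) used = 0.1013 x 0.005050 = 0.0005116 mol, which equals the excess n(NaOH).
So n(NaOH) consumed by the sample = 0.02149 - 0.0005116 = 0.02098 mol.
n(C6H8O6) = 0.02098 / 1 = 0.02098 mol.
mass = 0.02098 mol x 176.12 g/mol = 3.69 g.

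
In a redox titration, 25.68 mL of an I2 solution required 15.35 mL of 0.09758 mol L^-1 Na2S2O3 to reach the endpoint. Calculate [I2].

n(Na2S2O3) = 0.09758 x 0.01535 = 0.001498 mol.
From the balanced equation, 2 mol Na2S2O3 reacts with 1 mol I2, so n(I2) = 0.001498 x 1/2 = 0.0007489 mol.
[I2] = 0.0007489 / 0.02568 L = 0.0292 M.

0.0292 M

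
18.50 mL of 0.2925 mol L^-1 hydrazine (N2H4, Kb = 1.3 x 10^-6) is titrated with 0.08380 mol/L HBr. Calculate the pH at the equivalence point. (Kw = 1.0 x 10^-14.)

n(N2H4) = 0.2925 x 0.01850 = 0.005411 mol; V(HBr) at equivalence = 0.005411/0.08380 = 0.06457 L.
At equivalence the base is fully converted to N2H5+; total volume = 0.08307 L, so [N2H5+] = 0.005411/0.08307 = 0.06514 M.
Ka(N2H5+) = Kw/Kb = 1.0e-14 / 1.3 x 10^-6 = 7.69e-9.
[H^+] = sqrt(Ka x [N2H5+]) = sqrt(7.69e-9 x 0.06514) = 2.24e-5 M.
pH = -log(2.24e-5) = 4.65.

4.65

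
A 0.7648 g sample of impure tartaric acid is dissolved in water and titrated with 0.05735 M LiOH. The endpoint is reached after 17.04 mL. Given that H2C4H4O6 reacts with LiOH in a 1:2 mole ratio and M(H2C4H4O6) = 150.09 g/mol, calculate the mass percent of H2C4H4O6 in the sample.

n(LiOH) = 0.05735 x 0.01704 = 0.0009772 mol.
n(H2C4H4O6) = 0.0009772 / 2 = 0.0004886 mol.
mass of H2C4H4O6 = 0.0004886 x 150.09 = 0.07334 g.
% purity = 0.07334 / 0.7648 x 100 = 9.59%.

9.59%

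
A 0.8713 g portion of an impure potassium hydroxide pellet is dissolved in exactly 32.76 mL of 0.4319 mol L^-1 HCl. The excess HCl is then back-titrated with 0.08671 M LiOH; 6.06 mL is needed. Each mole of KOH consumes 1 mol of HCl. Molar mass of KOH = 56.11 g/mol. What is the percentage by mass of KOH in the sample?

87.7%

Total n(HCl) added = 0.4319 x 0.03276 = 0.01415 mol.
n(LiOH) used = 0.08671 x 0.006060 = 0.0005255 mol, which equals the excess n(HCl).
So n(HCl) consumed by the sample = 0.01415 - 0.0005255 = 0.01362 mol.
n(KOH) = 0.01362 / 1 = 0.01362 mol.
mass KOH = 0.01362 x 56.11 = 0.7644 g, so %KOH = 0.7644/0.8713 x 100 = 87.7%.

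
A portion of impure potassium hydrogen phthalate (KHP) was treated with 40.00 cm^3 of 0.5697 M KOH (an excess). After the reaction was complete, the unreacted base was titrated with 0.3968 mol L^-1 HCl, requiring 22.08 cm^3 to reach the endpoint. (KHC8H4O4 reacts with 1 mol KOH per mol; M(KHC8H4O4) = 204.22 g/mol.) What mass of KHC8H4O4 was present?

Total n(KOH) added = 0.5697 x 0.04000 = 0.02279 mol.
n(HCl) used = 0.3968 x 0.02208 = 0.008761 mol, which equals the excess n(KOH).
So n(KOH) consumed by the sample = 0.02279 - 0.008761 = 0.01403 mol.
n(KHC8H4O4) = 0.01403 / 1 = 0.01403 mol.
mass = 0.01403 mol x 204.22 g/mol = 2.86 g.

2.86 g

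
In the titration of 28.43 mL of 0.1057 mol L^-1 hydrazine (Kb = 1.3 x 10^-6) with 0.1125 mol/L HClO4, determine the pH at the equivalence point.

n(N2H4) = 0.1057 x 0.02843 = 0.003005 mol; V(HClO4) at equivalence = 0.003005/0.1125 = 0.02671 L.
At equivalence the base is fully converted to N2H5+; total volume = 0.05514 L, so [N2H5+] = 0.003005/0.05514 = 0.05450 M.
Ka(N2H5+) = Kw/Kb = 1.0e-14 / 1.3 x 10^-6 = 7.69e-9.
[H^+] = sqrt(Ka x [N2H5+]) = sqrt(7.69e-9 x 0.05450) = 2.05e-5 M.
pH = -log(2.05e-5) = 4.69.

4.69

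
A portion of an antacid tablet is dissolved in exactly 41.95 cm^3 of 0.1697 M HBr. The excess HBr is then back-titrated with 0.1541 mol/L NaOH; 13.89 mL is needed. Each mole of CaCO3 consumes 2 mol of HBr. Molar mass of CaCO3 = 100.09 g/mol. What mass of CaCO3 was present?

Total n(HBr) added = 0.1697 x 0.04195 = 0.007119 mol.
n(NaOH) used = 0.1541 x 0.01389 = 0.002140 mol, which equals the excess n(HBr).
So n(HBr) consumed by the sample = 0.007119 - 0.002140 = 0.004978 mol.
n(CaCO3) = 0.004978 / 2 = 0.002489 mol.
mass = 0.002489 mol x 100.09 g/mol = 0.249 g.

0.249 g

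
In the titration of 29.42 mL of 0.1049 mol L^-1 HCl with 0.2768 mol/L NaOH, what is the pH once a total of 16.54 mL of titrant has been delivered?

n(acid) = 0.1049 x 0.02942 = 0.003086 mol; n(NaOH) added = 0.2768 x 0.01654 = 0.004578 mol.
Base is in excess by 0.004578 - 0.003086 = 0.001492 mol in a total volume of 0.04596 L.
[OH^-] = 0.001492/0.04596 = 0.03247 M, so pOH = 1.49 and pH = 14.00 - 1.49 = 12.51.

12.51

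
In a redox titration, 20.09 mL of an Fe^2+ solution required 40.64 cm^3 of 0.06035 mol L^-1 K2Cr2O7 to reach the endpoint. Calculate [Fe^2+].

0.732 M

n(K2Cr2O7) = 0.06035 x 0.04064 = 0.002453 mol.
From the balanced equation, 1 mol K2Cr2O7 reacts with 6 mol Fe^2+, so n(Fe^2+) = 0.002453 x 6/1 = 0.01472 mol.
[Fe^2+] = 0.01472 / 0.02009 L = 0.732 M.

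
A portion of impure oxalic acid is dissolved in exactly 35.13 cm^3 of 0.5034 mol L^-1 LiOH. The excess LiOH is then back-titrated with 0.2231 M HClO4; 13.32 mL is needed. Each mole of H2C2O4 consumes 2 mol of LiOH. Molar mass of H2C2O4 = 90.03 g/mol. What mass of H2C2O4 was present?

Total n(LiOH) added = 0.5034 x 0.03513 = 0.01768 mol.
n(HClO4) used = 0.2231 x 0.01332 = 0.002972 mol, which equals the excess n(LiOH).
So n(LiOH) consumed by the sample = 0.01768 - 0.002972 = 0.01471 mol.
n(H2C2O4) = 0.01471 / 2 = 0.007356 mol.
mass = 0.007356 mol x 90.03 g/mol = 0.662 g.

0.662 g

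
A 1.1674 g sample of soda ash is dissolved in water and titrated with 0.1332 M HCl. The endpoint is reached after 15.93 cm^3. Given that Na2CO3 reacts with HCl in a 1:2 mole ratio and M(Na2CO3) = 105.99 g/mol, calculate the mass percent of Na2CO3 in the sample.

n(HCl) = 0.1332 x 0.01593 = 0.002122 mol.
n(Na2CO3) = 0.002122 / 2 = 0.001061 mol.
mass of Na2CO3 = 0.001061 x 105.99 = 0.1124 g.
% purity = 0.1124 / 1.1674 x 100 = 9.63%.

9.63%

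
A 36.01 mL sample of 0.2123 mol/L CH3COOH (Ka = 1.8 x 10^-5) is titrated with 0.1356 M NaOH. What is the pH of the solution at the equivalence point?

n(CH3COOH) = 0.2123 x 0.03601 = 0.007645 mol; V(NaOH) at equivalence = 0.007645/0.1356 = 0.05638 L.
At equivalence all the acid is converted to CH3COO-; total volume = 0.03601 + 0.05638 = 0.09239 L, so [CH3COO-] = 0.007645/0.09239 = 0.08275 M.
Kb = Kw/Ka = 1.0e-14 / 1.8 x 10^-5 = 5.56e-10.
[OH^-] = sqrt(Kb x [CH3COO-]) = sqrt(5.56e-10 x 0.08275) = 6.78e-6 M.
pOH = 5.17, so pH = 14.00 - 5.17 = 8.83.

8.83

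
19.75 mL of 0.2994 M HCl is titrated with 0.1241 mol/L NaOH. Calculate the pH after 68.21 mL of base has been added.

n(acid) = 0.2994 x 0.01975 = 0.005913 mol; n(NaOH) added = 0.1241 x 0.06821 = 0.008465 mol.
Base is in excess by 0.008465 - 0.005913 = 0.002552 mol in a total volume of 0.08796 L.
[OH^-] = 0.002552/0.08796 = 0.02901 M, so pOH = 1.54 and pH = 14.00 - 1.54 = 12.46.

12.46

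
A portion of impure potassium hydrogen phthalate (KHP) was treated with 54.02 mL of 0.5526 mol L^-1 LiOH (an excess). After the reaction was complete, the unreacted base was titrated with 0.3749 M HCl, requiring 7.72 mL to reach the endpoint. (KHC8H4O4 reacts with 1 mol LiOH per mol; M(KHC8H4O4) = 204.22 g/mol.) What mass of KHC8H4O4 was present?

5.51 g

Total n(LiOH) added = 0.5526 x 0.05402 = 0.02985 mol.
n(HCl) used = 0.3749 x 0.007720 = 0.002894 mol, which equals the excess n(LiOH).
So n(LiOH) consumed by the sample = 0.02985 - 0.002894 = 0.02696 mol.
n(KHC8H4O4) = 0.02696 / 1 = 0.02696 mol.
mass = 0.02696 mol x 204.22 g/mol = 5.51 g.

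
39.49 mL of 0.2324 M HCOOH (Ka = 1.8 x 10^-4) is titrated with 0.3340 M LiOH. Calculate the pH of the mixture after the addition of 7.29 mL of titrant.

3.30

Initial n(HCOOH) = 0.2324 x 0.03949 = 0.009177 mol.
n(LiOH) added = 0.3340 x 0.007290 = 0.002435 mol, converting that many moles of HCOOH to HCOO-.
Remaining n(HCOOH) = 0.006743 mol; n(HCOO-) = 0.002435 mol.
By Henderson-Hasselbalch, pH = pKa + log([A^-]/[HA]) = 3.74 + log(0.002435/0.006743) = 3.74 + (-0.44) = 3.30.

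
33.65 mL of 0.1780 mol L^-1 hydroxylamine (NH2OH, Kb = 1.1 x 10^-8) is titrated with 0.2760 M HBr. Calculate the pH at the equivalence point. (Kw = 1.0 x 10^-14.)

n(NH2OH) = 0.1780 x 0.03365 = 0.005990 mol; V(HBr) at equivalence = 0.005990/0.2760 = 0.02170 L.
At equivalence the base is fully converted to NH3OH+; total volume = 0.05535 L, so [NH3OH+] = 0.005990/0.05535 = 0.1082 M.
Ka(NH3OH+) = Kw/Kb = 1.0e-14 / 1.1 x 10^-8 = 9.09e-7.
[H^+] = sqrt(Ka x [NH3OH+]) = sqrt(9.09e-7 x 0.1082) = 0.000314 M.
pH = -log(0.000314) = 3.50.

3.50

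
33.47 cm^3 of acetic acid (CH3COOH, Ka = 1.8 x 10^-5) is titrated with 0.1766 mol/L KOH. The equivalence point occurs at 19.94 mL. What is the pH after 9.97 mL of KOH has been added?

9.97 mL is exactly half the equivalence volume (19.94/2), i.e. the half-equivalence point.
There, n(HA) = n(A^-), so pH = pKa = -log(1.8 x 10^-5) = 4.74.

4.74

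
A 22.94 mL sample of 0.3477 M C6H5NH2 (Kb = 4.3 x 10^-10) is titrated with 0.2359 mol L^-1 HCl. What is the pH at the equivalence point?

2.74

n(C6H5NH2) = 0.3477 x 0.02294 = 0.007976 mol; V(HCl) at equivalence = 0.007976/0.2359 = 0.03381 L.
At equivalence the base is fully converted to C6H5NH3+; total volume = 0.05675 L, so [C6H5NH3+] = 0.007976/0.05675 = 0.1405 M.
Ka(C6H5NH3+) = Kw/Kb = 1.0e-14 / 4.3 x 10^-10 = 2.33e-5.
[H^+] = sqrt(Ka x [C6H5NH3+]) = sqrt(2.33e-5 x 0.1405) = 0.00181 M.
pH = -log(0.00181) = 2.74.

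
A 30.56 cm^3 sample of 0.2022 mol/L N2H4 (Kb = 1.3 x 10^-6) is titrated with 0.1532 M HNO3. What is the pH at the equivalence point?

n(N2H4) = 0.2022 x 0.03056 = 0.006179 mol; V(HNO3) at equivalence = 0.006179/0.1532 = 0.04033 L.
At equivalence the base is fully converted to N2H5+; total volume = 0.07089 L, so [N2H5+] = 0.006179/0.07089 = 0.08716 M.
Ka(N2H5+) = Kw/Kb = 1.0e-14 / 1.3 x 10^-6 = 7.69e-9.
[H^+] = sqrt(Ka x [N2H5+]) = sqrt(7.69e-9 x 0.08716) = 2.59e-5 M.
pH = -log(2.59e-5) = 4.59.

4.59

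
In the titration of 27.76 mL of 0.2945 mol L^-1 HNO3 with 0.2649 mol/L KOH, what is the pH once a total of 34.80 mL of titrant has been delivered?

12.22

n(acid) = 0.2945 x 0.02776 = 0.008175 mol; n(KOH) added = 0.2649 x 0.03480 = 0.009219 mol.
Base is in excess by 0.009219 - 0.008175 = 0.001043 mol in a total volume of 0.06256 L.
[OH^-] = 0.001043/0.06256 = 0.01668 M, so pOH = 1.78 and pH = 14.00 - 1.78 = 12.22.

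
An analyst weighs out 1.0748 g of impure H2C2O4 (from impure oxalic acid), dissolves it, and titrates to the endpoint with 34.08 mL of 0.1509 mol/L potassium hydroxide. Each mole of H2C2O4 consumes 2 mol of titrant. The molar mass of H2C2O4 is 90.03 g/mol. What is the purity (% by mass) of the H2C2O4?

21.5%

n(KOH) = 0.1509 x 0.03408 = 0.005143 mol.
n(H2C2O4) = 0.005143 / 2 = 0.002571 mol.
mass of H2C2O4 = 0.002571 x 90.03 = 0.2315 g.
% purity = 0.2315 / 1.0748 x 100 = 21.5%.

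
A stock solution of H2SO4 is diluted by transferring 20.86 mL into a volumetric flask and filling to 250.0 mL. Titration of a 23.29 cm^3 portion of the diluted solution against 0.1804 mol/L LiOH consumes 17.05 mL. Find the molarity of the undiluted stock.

n(LiOH) = 0.1804 x 0.01705 = 0.003076 mol.
n(H2SO4) in the aliquot = 0.003076 x 1/2 = 0.001538 mol.
[diluted H2SO4] = 0.001538 / 0.02329 = 0.06603 M.
Dilution factor = 250.0/20.86 = 11.98, so [stock] = 0.06603 x 11.98 = 0.791 M.

0.791 M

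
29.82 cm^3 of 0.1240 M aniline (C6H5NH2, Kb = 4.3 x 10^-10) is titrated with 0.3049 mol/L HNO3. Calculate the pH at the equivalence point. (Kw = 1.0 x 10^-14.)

n(C6H5NH2) = 0.1240 x 0.02982 = 0.003698 mol; V(HNO3) at equivalence = 0.003698/0.3049 = 0.01213 L.
At equivalence the base is fully converted to C6H5NH3+; total volume = 0.04195 L, so [C6H5NH3+] = 0.003698/0.04195 = 0.08815 M.
Ka(C6H5NH3+) = Kw/Kb = 1.0e-14 / 4.3 x 10^-10 = 2.33e-5.
[H^+] = sqrt(Ka x [C6H5NH3+]) = sqrt(2.33e-5 x 0.08815) = 0.00143 M.
pH = -log(0.00143) = 2.84.

2.84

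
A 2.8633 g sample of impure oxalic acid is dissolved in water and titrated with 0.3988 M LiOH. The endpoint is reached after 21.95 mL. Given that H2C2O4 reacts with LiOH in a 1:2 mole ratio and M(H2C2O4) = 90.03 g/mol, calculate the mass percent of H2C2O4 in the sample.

13.8%

n(LiOH) = 0.3988 x 0.02195 = 0.008754 mol.
n(H2C2O4) = 0.008754 / 2 = 0.004377 mol.
mass of H2C2O4 = 0.004377 x 90.03 = 0.3940 g.
% purity = 0.3940 / 2.8633 x 100 = 13.8%.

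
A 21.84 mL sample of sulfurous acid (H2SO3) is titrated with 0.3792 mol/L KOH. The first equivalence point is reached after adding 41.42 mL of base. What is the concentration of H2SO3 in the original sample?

0.719 M

n(KOH) = 0.3792 x 0.04142 = 0.01571 mol.
At the first equivalence point, 1 mol OH^- react per mol H2SO3, so n(H2SO3) = 0.01571 / 1 = 0.01571 mol.
[H2SO3] = 0.01571 / 0.02184 L = 0.719 M.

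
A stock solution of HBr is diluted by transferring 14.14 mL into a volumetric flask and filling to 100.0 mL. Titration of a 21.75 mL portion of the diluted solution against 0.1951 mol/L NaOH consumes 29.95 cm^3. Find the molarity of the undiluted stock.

n(NaOH) = 0.1951 x 0.02995 = 0.005843 mol.
n(HBr) in the aliquot = 0.005843 mol.
[diluted HBr] = 0.005843 / 0.02175 = 0.2687 M.
Dilution factor = 100.0/14.14 = 7.072, so [stock] = 0.2687 x 7.072 = 1.90 M.

1.90 M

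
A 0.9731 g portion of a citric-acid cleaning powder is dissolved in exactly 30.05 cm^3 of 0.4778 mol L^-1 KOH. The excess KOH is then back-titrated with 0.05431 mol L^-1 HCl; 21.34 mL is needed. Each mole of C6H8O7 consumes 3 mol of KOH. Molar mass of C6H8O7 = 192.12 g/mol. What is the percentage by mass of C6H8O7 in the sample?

86.9%

Total n(KOH) added = 0.4778 x 0.03005 = 0.01436 mol.
n(HCl) used = 0.05431 x 0.02134 = 0.001159 mol, which equals the excess n(KOH).
So n(KOH) consumed by the sample = 0.01436 - 0.001159 = 0.01320 mol.
n(C6H8O7) = 0.01320 / 3 = 0.004400 mol.
mass C6H8O7 = 0.004400 x 192.12 = 0.8453 g, so %C6H8O7 = 0.8453/0.9731 x 100 = 86.9%.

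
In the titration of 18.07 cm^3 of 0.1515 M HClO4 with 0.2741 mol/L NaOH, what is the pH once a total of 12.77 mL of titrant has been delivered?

n(acid) = 0.1515 x 0.01807 = 0.002738 mol; n(NaOH) added = 0.2741 x 0.01277 = 0.003500 mol.
Base is in excess by 0.003500 - 0.002738 = 0.0007627 mol in a total volume of 0.03084 L.
[OH^-] = 0.0007627/0.03084 = 0.02473 M, so pOH = 1.61 and pH = 14.00 - 1.61 = 12.39.

12.39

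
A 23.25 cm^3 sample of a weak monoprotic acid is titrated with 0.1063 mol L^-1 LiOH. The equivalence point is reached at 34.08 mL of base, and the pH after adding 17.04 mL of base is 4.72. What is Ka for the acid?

1.9 x 10^-5

17.04 mL is half of the equivalence volume, so this is the half-equivalence point where [HA] = [A^-].
At half-equivalence pH = pKa, so pKa = 4.72.
Ka = 10^(-4.72) = 1.9 x 10^-5.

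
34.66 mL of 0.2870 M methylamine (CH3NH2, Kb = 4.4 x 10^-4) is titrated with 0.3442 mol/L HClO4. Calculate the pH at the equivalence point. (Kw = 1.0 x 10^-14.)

n(CH3NH2) = 0.2870 x 0.03466 = 0.009947 mol; V(HClO4) at equivalence = 0.009947/0.3442 = 0.02890 L.
At equivalence the base is fully converted to CH3NH3+; total volume = 0.06356 L, so [CH3NH3+] = 0.009947/0.06356 = 0.1565 M.
Ka(CH3NH3+) = Kw/Kb = 1.0e-14 / 4.4 x 10^-4 = 2.27e-11.
[H^+] = sqrt(Ka x [CH3NH3+]) = sqrt(2.27e-11 x 0.1565) = 1.89e-6 M.
pH = -log(1.89e-6) = 5.72.

5.72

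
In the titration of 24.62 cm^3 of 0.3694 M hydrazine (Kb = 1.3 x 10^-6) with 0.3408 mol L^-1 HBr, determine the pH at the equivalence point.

4.43

n(N2H4) = 0.3694 x 0.02462 = 0.009095 mol; V(HBr) at equivalence = 0.009095/0.3408 = 0.02669 L.
At equivalence the base is fully converted to N2H5+; total volume = 0.05131 L, so [N2H5+] = 0.009095/0.05131 = 0.1773 M.
Ka(N2H5+) = Kw/Kb = 1.0e-14 / 1.3 x 10^-6 = 7.69e-9.
[H^+] = sqrt(Ka x [N2H5+]) = sqrt(7.69e-9 x 0.1773) = 3.69e-5 M.
pH = -log(3.69e-5) = 4.43.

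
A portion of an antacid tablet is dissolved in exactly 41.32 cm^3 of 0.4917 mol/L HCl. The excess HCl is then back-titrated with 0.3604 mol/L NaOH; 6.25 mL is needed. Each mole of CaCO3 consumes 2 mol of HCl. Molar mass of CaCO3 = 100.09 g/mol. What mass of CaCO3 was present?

0.904 g

Total n(HCl) added = 0.4917 x 0.04132 = 0.02032 mol.
n(NaOH) used = 0.3604 x 0.006250 = 0.002253 mol, which equals the excess n(HCl).
So n(HCl) consumed by the sample = 0.02032 - 0.002253 = 0.01806 mol.
n(CaCO3) = 0.01806 / 2 = 0.009032 mol.
mass = 0.009032 mol x 100.09 g/mol = 0.904 g.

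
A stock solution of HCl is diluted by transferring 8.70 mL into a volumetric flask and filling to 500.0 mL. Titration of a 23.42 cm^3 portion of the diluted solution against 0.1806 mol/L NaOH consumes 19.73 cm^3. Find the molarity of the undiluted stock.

8.74 M

n(NaOH) = 0.1806 x 0.01973 = 0.003563 mol.
n(HCl) in the aliquot = 0.003563 mol.
[diluted HCl] = 0.003563 / 0.02342 = 0.1521 M.
Dilution factor = 500.0/8.700 = 57.47, so [stock] = 0.1521 x 57.47 = 8.74 M.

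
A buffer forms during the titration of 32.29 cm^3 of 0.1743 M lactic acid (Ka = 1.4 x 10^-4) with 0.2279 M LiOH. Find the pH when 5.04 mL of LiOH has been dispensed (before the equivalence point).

Initial n(HC3H5O3) = 0.1743 x 0.03229 = 0.005628 mol.
n(LiOH) added = 0.2279 x 0.005040 = 0.001149 mol, converting that many moles of HC3H5O3 to C3H5O3-.
Remaining n(HC3H5O3) = 0.004480 mol; n(C3H5O3-) = 0.001149 mol.
By Henderson-Hasselbalch, pH = pKa + log([A^-]/[HA]) = 3.85 + log(0.001149/0.004480) = 3.85 + (-0.59) = 3.26.

3.26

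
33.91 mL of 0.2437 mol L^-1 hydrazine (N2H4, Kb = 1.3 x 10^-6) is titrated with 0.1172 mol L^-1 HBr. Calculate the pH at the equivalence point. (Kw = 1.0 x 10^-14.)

4.61

n(N2H4) = 0.2437 x 0.03391 = 0.008264 mol; V(HBr) at equivalence = 0.008264/0.1172 = 0.07051 L.
At equivalence the base is fully converted to N2H5+; total volume = 0.1044 L, so [N2H5+] = 0.008264/0.1044 = 0.07914 M.
Ka(N2H5+) = Kw/Kb = 1.0e-14 / 1.3 x 10^-6 = 7.69e-9.
[H^+] = sqrt(Ka x [N2H5+]) = sqrt(7.69e-9 x 0.07914) = 2.47e-5 M.
pH = -log(2.47e-5) = 4.61.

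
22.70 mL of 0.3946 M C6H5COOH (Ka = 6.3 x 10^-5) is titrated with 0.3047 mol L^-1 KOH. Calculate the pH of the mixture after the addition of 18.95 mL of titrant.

Initial n(C6H5COOH) = 0.3946 x 0.02270 = 0.008957 mol.
n(KOH) added = 0.3047 x 0.01895 = 0.005774 mol, converting that many moles of C6H5COOH to C6H5COO-.
Remaining n(C6H5COOH) = 0.003183 mol; n(C6H5COO-) = 0.005774 mol.
By Henderson-Hasselbalch, pH = pKa + log([A^-]/[HA]) = 4.20 + log(0.005774/0.003183) = 4.20 + (+0.26) = 4.46.

4.46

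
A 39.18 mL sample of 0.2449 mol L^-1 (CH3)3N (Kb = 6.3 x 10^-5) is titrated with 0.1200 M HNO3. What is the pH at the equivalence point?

5.45

n((CH3)3N) = 0.2449 x 0.03918 = 0.009595 mol; V(HNO3) at equivalence = 0.009595/0.1200 = 0.07996 L.
At equivalence the base is fully converted to (CH3)3NH+; total volume = 0.1191 L, so [(CH3)3NH+] = 0.009595/0.1191 = 0.08054 M.
Ka((CH3)3NH+) = Kw/Kb = 1.0e-14 / 6.3 x 10^-5 = 1.59e-10.
[H^+] = sqrt(Ka x [(CH3)3NH+]) = sqrt(1.59e-10 x 0.08054) = 3.58e-6 M.
pH = -log(3.58e-6) = 5.45.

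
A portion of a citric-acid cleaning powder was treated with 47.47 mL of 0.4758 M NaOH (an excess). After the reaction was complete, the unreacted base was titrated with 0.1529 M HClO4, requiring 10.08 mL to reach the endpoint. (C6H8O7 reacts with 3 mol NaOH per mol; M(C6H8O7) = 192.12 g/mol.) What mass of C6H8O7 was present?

1.35 g

Total n(NaOH) added = 0.4758 x 0.04747 = 0.02259 mol.
n(HClO4) used = 0.1529 x 0.01008 = 0.001541 mol, which equals the excess n(NaOH).
So n(NaOH) consumed by the sample = 0.02259 - 0.001541 = 0.02104 mol.
n(C6H8O7) = 0.02104 / 3 = 0.007015 mol.
mass = 0.007015 mol x 192.12 g/mol = 1.35 g.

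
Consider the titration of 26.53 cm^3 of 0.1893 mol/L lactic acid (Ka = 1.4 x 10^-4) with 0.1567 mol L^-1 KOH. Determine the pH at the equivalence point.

8.39

n(HC3H5O3) = 0.1893 x 0.02653 = 0.005022 mol; V(KOH) at equivalence = 0.005022/0.1567 = 0.03205 L.
At equivalence all the acid is converted to C3H5O3-; total volume = 0.02653 + 0.03205 = 0.05858 L, so [C3H5O3-] = 0.005022/0.05858 = 0.08573 M.
Kb = Kw/Ka = 1.0e-14 / 1.4 x 10^-4 = 7.14e-11.
[OH^-] = sqrt(Kb x [C3H5O3-]) = sqrt(7.14e-11 x 0.08573) = 2.47e-6 M.
pOH = 5.61, so pH = 14.00 - 5.61 = 8.39.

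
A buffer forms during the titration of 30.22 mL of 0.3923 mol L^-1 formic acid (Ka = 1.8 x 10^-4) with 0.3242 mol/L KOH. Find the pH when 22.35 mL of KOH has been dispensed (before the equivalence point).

3.94

Initial n(HCOOH) = 0.3923 x 0.03022 = 0.01186 mol.
n(KOH) added = 0.3242 x 0.02235 = 0.007246 mol, converting that many moles of HCOOH to HCOO-.
Remaining n(HCOOH) = 0.004609 mol; n(HCOO-) = 0.007246 mol.
By Henderson-Hasselbalch, pH = pKa + log([A^-]/[HA]) = 3.74 + log(0.007246/0.004609) = 3.74 + (+0.20) = 3.94.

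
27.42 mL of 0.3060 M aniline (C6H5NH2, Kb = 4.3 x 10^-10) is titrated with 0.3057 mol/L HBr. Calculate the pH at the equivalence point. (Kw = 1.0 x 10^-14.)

n(C6H5NH2) = 0.3060 x 0.02742 = 0.008391 mol; V(HBr) at equivalence = 0.008391/0.3057 = 0.02745 L.
At equivalence the base is fully converted to C6H5NH3+; total volume = 0.05487 L, so [C6H5NH3+] = 0.008391/0.05487 = 0.1529 M.
Ka(C6H5NH3+) = Kw/Kb = 1.0e-14 / 4.3 x 10^-10 = 2.33e-5.
[H^+] = sqrt(Ka x [C6H5NH3+]) = sqrt(2.33e-5 x 0.1529) = 0.00189 M.
pH = -log(0.00189) = 2.72.

2.72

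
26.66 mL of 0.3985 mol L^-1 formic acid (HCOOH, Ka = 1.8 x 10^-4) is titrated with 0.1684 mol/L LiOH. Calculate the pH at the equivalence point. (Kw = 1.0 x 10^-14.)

8.41

n(HCOOH) = 0.3985 x 0.02666 = 0.01062 mol; V(LiOH) at equivalence = 0.01062/0.1684 = 0.06309 L.
At equivalence all the acid is converted to HCOO-; total volume = 0.02666 + 0.06309 = 0.08975 L, so [HCOO-] = 0.01062/0.08975 = 0.1184 M.
Kb = Kw/Ka = 1.0e-14 / 1.8 x 10^-4 = 5.56e-11.
[OH^-] = sqrt(Kb x [HCOO-]) = sqrt(5.56e-11 x 0.1184) = 2.56e-6 M.
pOH = 5.59, so pH = 14.00 - 5.59 = 8.41.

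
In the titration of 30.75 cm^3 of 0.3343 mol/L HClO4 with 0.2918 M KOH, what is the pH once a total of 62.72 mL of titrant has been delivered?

12.93

n(acid) = 0.3343 x 0.03075 = 0.01028 mol; n(KOH) added = 0.2918 x 0.06272 = 0.01830 mol.
Base is in excess by 0.01830 - 0.01028 = 0.008022 mol in a total volume of 0.09347 L.
[OH^-] = 0.008022/0.09347 = 0.08582 M, so pOH = 1.07 and pH = 14.00 - 1.07 = 12.93.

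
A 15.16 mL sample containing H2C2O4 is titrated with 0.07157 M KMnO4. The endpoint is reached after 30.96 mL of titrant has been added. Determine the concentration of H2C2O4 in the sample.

n(KMnO4) = 0.07157 x 0.03096 = 0.002216 mol.
From the balanced equation, 2 mol KMnO4 reacts with 5 mol H2C2O4, so n(H2C2O4) = 0.002216 x 5/2 = 0.005540 mol.
[H2C2O4] = 0.005540 / 0.01516 L = 0.365 M.

0.365 M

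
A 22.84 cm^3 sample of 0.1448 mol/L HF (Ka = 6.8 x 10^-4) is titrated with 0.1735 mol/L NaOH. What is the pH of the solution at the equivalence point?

n(HF) = 0.1448 x 0.02284 = 0.003307 mol; V(NaOH) at equivalence = 0.003307/0.1735 = 0.01906 L.
At equivalence all the acid is converted to F-; total volume = 0.02284 + 0.01906 = 0.04190 L, so [F-] = 0.003307/0.04190 = 0.07893 M.
Kb = Kw/Ka = 1.0e-14 / 6.8 x 10^-4 = 1.47e-11.
[OH^-] = sqrt(Kb x [F-]) = sqrt(1.47e-11 x 0.07893) = 1.08e-6 M.
pOH = 5.97, so pH = 14.00 - 5.97 = 8.03.

8.03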